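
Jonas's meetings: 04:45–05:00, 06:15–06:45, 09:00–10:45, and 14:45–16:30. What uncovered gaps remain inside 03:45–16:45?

Covered (merged): 04:45–05:00, 06:15–06:45, 09:00–10:45, 14:45–16:30.
Gaps within 03:45–16:45: 03:45–04:45, 05:00–06:15, 06:45–09:00, 10:45–14:45, 16:30–16:45.

03:45–04:45, 05:00–06:15, 06:45–09:00, 10:45–14:45, 16:30–16:45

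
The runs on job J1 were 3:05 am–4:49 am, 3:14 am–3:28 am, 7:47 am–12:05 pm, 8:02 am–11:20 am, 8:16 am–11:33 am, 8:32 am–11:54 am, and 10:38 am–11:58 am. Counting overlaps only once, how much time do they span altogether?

6 h 2 min

Merged: 3:05 am-4:49 am, 7:47 am-12:05 pm.
Lengths: 1 h 44 min + 4 h 18 min = 6 h 2 min.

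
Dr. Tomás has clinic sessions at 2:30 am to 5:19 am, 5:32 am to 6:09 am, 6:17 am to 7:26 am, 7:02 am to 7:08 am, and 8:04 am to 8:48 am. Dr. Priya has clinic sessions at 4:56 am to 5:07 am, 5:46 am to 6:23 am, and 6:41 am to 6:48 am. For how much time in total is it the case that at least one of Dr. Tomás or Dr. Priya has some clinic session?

Merge the first list: 2:30 am–5:19 am, 5:32 am–6:09 am, 6:17 am–7:26 am, 8:04 am–8:48 am.
A ∪ B = 2:30 am–5:19 am, 5:32 am–7:26 am, 8:04 am–8:48 am.
Total: 2 h 49 min + 1 h 54 min + 44 min = 5 h 27 min.

5 h 27 min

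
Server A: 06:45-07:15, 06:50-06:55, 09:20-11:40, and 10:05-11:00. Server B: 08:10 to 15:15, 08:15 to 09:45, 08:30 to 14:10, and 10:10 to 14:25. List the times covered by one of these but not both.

First set merges to 06:45-07:15, 09:20-11:40.
Second set merges to 08:10-15:15.
A but not B: 06:45-07:15.
B but not A: 08:10-09:20, 11:40-15:15.
Combining gives A △ B.

06:45-07:15, 08:10-09:20, 11:40-15:15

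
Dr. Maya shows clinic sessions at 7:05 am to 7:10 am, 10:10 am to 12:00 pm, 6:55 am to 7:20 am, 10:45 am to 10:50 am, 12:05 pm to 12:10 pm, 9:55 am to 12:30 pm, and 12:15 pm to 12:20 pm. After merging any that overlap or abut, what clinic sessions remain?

6:55 am–7:20 am, 9:55 am–12:30 pm

Sort by start: 6:55 am–7:20 am, 7:05 am–7:10 am, 9:55 am–12:30 pm, 10:10 am–12:00 pm, 10:45 am–10:50 am, 12:05 pm–12:10 pm, 12:15 pm–12:20 pm.
7:05 am–7:10 am overlaps/touches 6:55 am–7:20 am → extend to 6:55 am–7:20 am.
9:55 am–12:30 pm is disjoint → start new block.
10:10 am–12:00 pm overlaps/touches 9:55 am–12:30 pm → extend to 9:55 am–12:30 pm.
10:45 am–10:50 am overlaps/touches 9:55 am–12:30 pm → extend to 9:55 am–12:30 pm.
12:05 pm–12:10 pm overlaps/touches 9:55 am–12:30 pm → extend to 9:55 am–12:30 pm.
12:15 pm–12:20 pm overlaps/touches 9:55 am–12:30 pm → extend to 9:55 am–12:30 pm.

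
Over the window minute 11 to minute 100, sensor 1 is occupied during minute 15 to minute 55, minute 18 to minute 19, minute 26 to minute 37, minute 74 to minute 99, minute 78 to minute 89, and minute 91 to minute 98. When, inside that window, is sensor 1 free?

minute 11 to minute 15, minute 55 to minute 74, minute 99 to minute 100

The merged coverage is minute 15 to minute 55, minute 74 to minute 99.
Complement within minute 11 to minute 100: minute 11 to minute 15, minute 55 to minute 74, minute 99 to minute 100.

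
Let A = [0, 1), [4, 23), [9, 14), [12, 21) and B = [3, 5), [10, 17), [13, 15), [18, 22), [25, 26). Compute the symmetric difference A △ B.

Merge the first list: [0, 1), [4, 23).
Merge the second list: [3, 5), [10, 17), [18, 22), [25, 26).
A but not B: [0, 1), [5, 10), [17, 18), [22, 23).
B but not A: [3, 4), [25, 26).
Combining gives A △ B.

[0, 1) ∪ [3, 4) ∪ [5, 10) ∪ [17, 18) ∪ [22, 23) ∪ [25, 26)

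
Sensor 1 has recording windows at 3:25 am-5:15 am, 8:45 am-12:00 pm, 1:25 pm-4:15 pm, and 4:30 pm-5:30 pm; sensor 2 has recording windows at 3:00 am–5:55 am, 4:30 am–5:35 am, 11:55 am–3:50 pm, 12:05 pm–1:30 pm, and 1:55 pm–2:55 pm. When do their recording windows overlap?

B, merged: 3:00 am–5:55 am, 11:55 am–3:50 pm.
3:25 am–5:15 am meets the second set on 3:25 am–5:15 am.
8:45 am–12:00 pm meets the second set on 11:55 am–12:00 pm.
1:25 pm–4:15 pm meets the second set on 1:25 pm–3:50 pm.
4:30 pm–5:30 pm: no overlap with the second set.

3:25 am–5:15 am, 11:55 am–12:00 pm, 1:25 pm–3:50 pm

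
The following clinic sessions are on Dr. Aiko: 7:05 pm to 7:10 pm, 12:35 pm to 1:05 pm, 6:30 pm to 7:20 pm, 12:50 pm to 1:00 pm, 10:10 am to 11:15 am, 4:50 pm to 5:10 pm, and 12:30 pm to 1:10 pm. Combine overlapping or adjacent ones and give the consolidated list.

Sort by start: 10:10 am–11:15 am, 12:30 pm–1:10 pm, 12:35 pm–1:05 pm, 12:50 pm–1:00 pm, 4:50 pm–5:10 pm, 6:30 pm–7:20 pm, 7:05 pm–7:10 pm.
12:30 pm–1:10 pm is disjoint → start new block.
12:35 pm–1:05 pm overlaps/touches 12:30 pm–1:10 pm → extend to 12:30 pm–1:10 pm.
12:50 pm–1:00 pm overlaps/touches 12:30 pm–1:10 pm → extend to 12:30 pm–1:10 pm.
4:50 pm–5:10 pm is disjoint → start new block.
6:30 pm–7:20 pm is disjoint → start new block.
7:05 pm–7:10 pm overlaps/touches 6:30 pm–7:20 pm → extend to 6:30 pm–7:20 pm.

10:10 am–11:15 am, 12:30 pm–1:10 pm, 4:50 pm–5:10 pm, 6:30 pm–7:20 pm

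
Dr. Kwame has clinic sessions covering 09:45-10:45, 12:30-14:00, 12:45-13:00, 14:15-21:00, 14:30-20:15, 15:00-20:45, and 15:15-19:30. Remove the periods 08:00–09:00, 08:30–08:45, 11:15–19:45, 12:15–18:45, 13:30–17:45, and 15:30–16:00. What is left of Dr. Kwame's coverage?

First set merges to 09:45-10:45, 12:30-14:00, 14:15-21:00.
Second set merges to 08:00-09:00, 11:15-19:45.
09:45-10:45 is untouched.
12:30-14:00 lies entirely inside B → drops out.
14:15-21:00 with B removed leaves 19:45-21:00.

09:45-10:45, 19:45-21:00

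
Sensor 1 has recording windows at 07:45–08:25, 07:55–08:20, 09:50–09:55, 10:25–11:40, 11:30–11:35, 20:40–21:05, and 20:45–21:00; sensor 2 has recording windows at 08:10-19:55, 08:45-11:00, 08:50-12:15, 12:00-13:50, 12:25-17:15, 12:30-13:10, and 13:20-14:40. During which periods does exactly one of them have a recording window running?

07:45–08:10, 08:25–09:50, 09:55–10:25, 11:40–19:55, 20:40–21:05

A, merged: 07:45–08:25, 09:50–09:55, 10:25–11:40, 20:40–21:05.
B, merged: 08:10–19:55.
A \ B = 07:45–08:10, 20:40–21:05.
B \ A = 08:25–09:50, 09:55–10:25, 11:40–19:55.
Union of the two gives the symmetric difference.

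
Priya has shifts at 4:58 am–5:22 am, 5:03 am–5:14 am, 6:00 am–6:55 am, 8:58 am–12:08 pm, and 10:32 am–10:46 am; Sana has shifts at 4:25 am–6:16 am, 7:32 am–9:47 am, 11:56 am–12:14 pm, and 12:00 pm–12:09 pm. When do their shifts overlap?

4:58 am-5:22 am, 6:00 am-6:16 am, 8:58 am-9:47 am, 11:56 am-12:08 pm

Merge the first list: 4:58 am-5:22 am, 6:00 am-6:55 am, 8:58 am-12:08 pm.
Merge the second list: 4:25 am-6:16 am, 7:32 am-9:47 am, 11:56 am-12:14 pm.
4:58 am-5:22 am ∩ B → 4:58 am-5:22 am.
6:00 am-6:55 am ∩ B → 6:00 am-6:16 am.
8:58 am-12:08 pm ∩ B → 8:58 am-9:47 am, 11:56 am-12:08 pm.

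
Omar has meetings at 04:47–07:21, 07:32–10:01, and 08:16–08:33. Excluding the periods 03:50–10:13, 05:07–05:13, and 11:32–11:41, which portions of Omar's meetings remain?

none

First set merges to 04:47-07:21, 07:32-10:01.
Second set merges to 03:50-10:13, 11:32-11:41.
04:47-07:21: fully covered by B → removed.
07:32-10:01: fully covered by B → removed.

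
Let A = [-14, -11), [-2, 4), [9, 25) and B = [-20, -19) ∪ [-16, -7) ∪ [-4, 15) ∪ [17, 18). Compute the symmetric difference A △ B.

A but not B: [15, 17), [18, 25).
B but not A: [-20, -19), [-16, -14), [-11, -7), [-4, -2), [4, 9).
Combining gives A △ B.

[-20, -19) ∪ [-16, -14) ∪ [-11, -7) ∪ [-4, -2) ∪ [4, 9) ∪ [15, 17) ∪ [18, 25)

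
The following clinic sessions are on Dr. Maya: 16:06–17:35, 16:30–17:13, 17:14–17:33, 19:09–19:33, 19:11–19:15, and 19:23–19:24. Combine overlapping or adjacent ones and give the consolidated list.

16:30-17:13 overlaps/touches 16:06-17:35 → extend to 16:06-17:35.
17:14-17:33 overlaps/touches 16:06-17:35 → extend to 16:06-17:35.
19:09-19:33 is disjoint → start new block.
19:11-19:15 overlaps/touches 19:09-19:33 → extend to 19:09-19:33.
19:23-19:24 overlaps/touches 19:09-19:33 → extend to 19:09-19:33.

16:06-17:35, 19:09-19:33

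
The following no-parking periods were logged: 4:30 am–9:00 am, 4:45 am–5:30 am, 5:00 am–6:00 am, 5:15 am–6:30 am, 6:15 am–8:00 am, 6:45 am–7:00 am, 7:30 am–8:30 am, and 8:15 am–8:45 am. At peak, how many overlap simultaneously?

Walk the sorted start/end points keeping a running depth.
The depth first hits 4 at 5:15 am.

4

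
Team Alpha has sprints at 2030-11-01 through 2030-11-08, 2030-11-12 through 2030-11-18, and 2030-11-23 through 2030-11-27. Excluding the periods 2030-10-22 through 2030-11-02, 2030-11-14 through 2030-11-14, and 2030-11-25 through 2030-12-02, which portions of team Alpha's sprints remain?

2030-11-01 through 2030-11-08 minus B → 2030-11-03 through 2030-11-08.
2030-11-12 through 2030-11-18 minus B → 2030-11-12 through 2030-11-13, 2030-11-15 through 2030-11-18.
2030-11-23 through 2030-11-27 minus B → 2030-11-23 through 2030-11-24.

2030-11-03 through 2030-11-08, 2030-11-12 through 2030-11-13, 2030-11-15 through 2030-11-18, 2030-11-23 through 2030-11-24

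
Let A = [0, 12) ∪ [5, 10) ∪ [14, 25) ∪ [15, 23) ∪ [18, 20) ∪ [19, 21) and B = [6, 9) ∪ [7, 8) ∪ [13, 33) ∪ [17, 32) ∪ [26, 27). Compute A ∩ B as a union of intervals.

First set merges to [0, 12), [14, 25).
Second set merges to [6, 9), [13, 33).
[0, 12) meets the second set on [6, 9).
[14, 25) meets the second set on [14, 25).

[6, 9) ∪ [14, 25)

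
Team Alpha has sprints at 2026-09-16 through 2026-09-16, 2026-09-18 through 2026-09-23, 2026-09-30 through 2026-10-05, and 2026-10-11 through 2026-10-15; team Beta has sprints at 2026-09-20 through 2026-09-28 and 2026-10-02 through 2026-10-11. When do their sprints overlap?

2026-09-20 through 2026-09-23, 2026-10-02 through 2026-10-05, 2026-10-11 through 2026-10-11

2026-09-16 through 2026-09-16 falls entirely outside B.
2026-09-18 through 2026-09-23 overlaps B on 2026-09-20 through 2026-09-23.
2026-09-30 through 2026-10-05 overlaps B on 2026-10-02 through 2026-10-05.
2026-10-11 through 2026-10-15 overlaps B on 2026-10-11 through 2026-10-11.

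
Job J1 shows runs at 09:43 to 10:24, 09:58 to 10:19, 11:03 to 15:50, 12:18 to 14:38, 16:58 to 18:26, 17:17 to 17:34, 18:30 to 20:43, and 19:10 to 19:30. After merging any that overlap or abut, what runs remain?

09:43-10:24, 11:03-15:50, 16:58-18:26, 18:30-20:43

09:58-10:19 overlaps/touches 09:43-10:24 → extend to 09:43-10:24.
11:03-15:50 is disjoint → start new block.
12:18-14:38 overlaps/touches 11:03-15:50 → extend to 11:03-15:50.
16:58-18:26 is disjoint → start new block.
17:17-17:34 overlaps/touches 16:58-18:26 → extend to 16:58-18:26.
18:30-20:43 is disjoint → start new block.
19:10-19:30 overlaps/touches 18:30-20:43 → extend to 18:30-20:43.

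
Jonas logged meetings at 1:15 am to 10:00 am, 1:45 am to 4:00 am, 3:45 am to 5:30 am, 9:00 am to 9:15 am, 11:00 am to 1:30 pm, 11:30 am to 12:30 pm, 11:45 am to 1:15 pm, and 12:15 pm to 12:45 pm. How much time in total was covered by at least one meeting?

Merged: 1:15 am–10:00 am, 11:00 am–1:30 pm.
Lengths: 8 h 45 min + 2 h 30 min = 11 h 15 min.

11 h 15 min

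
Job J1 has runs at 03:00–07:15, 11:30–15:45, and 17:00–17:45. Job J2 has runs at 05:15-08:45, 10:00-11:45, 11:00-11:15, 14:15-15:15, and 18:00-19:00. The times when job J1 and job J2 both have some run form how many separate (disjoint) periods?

Second set merges to 05:15–08:45, 10:00–11:45, 14:15–15:15, 18:00–19:00.
A ∩ B = 05:15–07:15, 11:30–11:45, 14:15–15:15.
That is 3 disjoint pieces.

3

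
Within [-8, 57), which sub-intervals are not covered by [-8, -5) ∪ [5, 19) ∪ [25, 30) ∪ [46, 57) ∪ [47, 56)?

After merging, the occupied span is [-8, -5), [5, 19), [25, 30), [46, 57).
Uncovered inside [-8, 57): [-5, 5), [19, 25), [30, 46).

[-5, 5) ∪ [19, 25) ∪ [30, 46)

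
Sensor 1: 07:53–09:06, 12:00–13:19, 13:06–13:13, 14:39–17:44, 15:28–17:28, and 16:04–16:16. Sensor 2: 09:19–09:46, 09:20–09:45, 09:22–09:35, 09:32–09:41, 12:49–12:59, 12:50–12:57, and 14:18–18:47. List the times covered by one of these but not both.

First set merges to 07:53-09:06, 12:00-13:19, 14:39-17:44.
Second set merges to 09:19-09:46, 12:49-12:59, 14:18-18:47.
A but not B: 07:53-09:06, 12:00-12:49, 12:59-13:19.
B but not A: 09:19-09:46, 14:18-14:39, 17:44-18:47.
Combining gives A △ B.

07:53-09:06, 09:19-09:46, 12:00-12:49, 12:59-13:19, 14:18-14:39, 17:44-18:47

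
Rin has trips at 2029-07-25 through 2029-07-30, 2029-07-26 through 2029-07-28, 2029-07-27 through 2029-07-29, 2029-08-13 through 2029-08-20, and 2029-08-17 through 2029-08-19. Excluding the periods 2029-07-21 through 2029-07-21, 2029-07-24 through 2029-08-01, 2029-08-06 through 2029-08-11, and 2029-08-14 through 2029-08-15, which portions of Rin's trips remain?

A, merged: 2029-07-25 through 2029-07-30, 2029-08-13 through 2029-08-20.
2029-07-25 through 2029-07-30: fully covered by B → removed.
2029-08-13 through 2029-08-20 minus B → 2029-08-13 through 2029-08-13, 2029-08-16 through 2029-08-20.

2029-08-13 through 2029-08-13, 2029-08-16 through 2029-08-20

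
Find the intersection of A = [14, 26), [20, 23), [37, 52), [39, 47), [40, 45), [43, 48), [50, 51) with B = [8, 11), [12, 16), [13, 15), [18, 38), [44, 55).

A, merged: [14, 26), [37, 52).
B, merged: [8, 11), [12, 16), [18, 38), [44, 55).
[14, 26) meets the second set on [14, 16), [18, 26).
[37, 52) meets the second set on [37, 38), [44, 52).

[14, 16) ∪ [18, 26) ∪ [37, 38) ∪ [44, 52)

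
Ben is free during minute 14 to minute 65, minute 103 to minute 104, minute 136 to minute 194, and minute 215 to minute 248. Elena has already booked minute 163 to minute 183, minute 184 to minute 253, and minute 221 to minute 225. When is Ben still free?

minute 14 to minute 65, minute 103 to minute 104, minute 136 to minute 163, minute 183 to minute 184

Second set merges to minute 163 to minute 183, minute 184 to minute 253.
minute 14 to minute 65: no B overlap → unchanged.
minute 103 to minute 104: no B overlap → unchanged.
minute 136 to minute 194 minus B → minute 136 to minute 163, minute 183 to minute 184.
minute 215 to minute 248: fully covered by B → removed.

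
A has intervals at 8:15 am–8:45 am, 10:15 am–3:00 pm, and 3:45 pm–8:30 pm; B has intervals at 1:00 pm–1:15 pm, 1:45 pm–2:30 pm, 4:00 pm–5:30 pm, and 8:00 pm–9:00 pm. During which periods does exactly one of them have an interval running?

8:15 am–8:45 am, 10:15 am–1:00 pm, 1:15 pm–1:45 pm, 2:30 pm–3:00 pm, 3:45 pm–4:00 pm, 5:30 pm–8:00 pm, 8:30 pm–9:00 pm

A \ B = 8:15 am–8:45 am, 10:15 am–1:00 pm, 1:15 pm–1:45 pm, 2:30 pm–3:00 pm, 3:45 pm–4:00 pm, 5:30 pm–8:00 pm.
B \ A = 8:30 pm–9:00 pm.
Union of the two gives the symmetric difference.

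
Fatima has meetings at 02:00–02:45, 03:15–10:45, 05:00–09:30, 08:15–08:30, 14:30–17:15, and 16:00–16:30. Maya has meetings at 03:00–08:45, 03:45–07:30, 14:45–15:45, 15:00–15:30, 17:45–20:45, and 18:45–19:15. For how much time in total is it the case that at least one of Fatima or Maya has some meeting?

14 h 15 min

Merge the first list: 02:00-02:45, 03:15-10:45, 14:30-17:15.
Merge the second list: 03:00-08:45, 14:45-15:45, 17:45-20:45.
A ∪ B = 02:00-02:45, 03:00-10:45, 14:30-17:15, 17:45-20:45.
Total: 45 min + 7 h 45 min + 2 h 45 min + 3 h = 14 h 15 min.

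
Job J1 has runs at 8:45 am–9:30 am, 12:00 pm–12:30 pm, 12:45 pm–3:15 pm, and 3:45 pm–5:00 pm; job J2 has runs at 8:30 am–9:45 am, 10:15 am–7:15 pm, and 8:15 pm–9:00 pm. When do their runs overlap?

8:45 am-9:30 am overlaps B on 8:45 am-9:30 am.
12:00 pm-12:30 pm overlaps B on 12:00 pm-12:30 pm.
12:45 pm-3:15 pm overlaps B on 12:45 pm-3:15 pm.
3:45 pm-5:00 pm overlaps B on 3:45 pm-5:00 pm.

8:45 am-9:30 am, 12:00 pm-12:30 pm, 12:45 pm-3:15 pm, 3:45 pm-5:00 pm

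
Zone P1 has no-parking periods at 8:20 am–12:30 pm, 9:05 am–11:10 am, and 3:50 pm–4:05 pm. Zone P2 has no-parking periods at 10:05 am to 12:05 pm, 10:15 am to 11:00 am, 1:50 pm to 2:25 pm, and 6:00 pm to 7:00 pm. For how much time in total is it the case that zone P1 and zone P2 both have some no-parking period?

First set merges to 8:20 am–12:30 pm, 3:50 pm–4:05 pm.
Second set merges to 10:05 am–12:05 pm, 1:50 pm–2:25 pm, 6:00 pm–7:00 pm.
A ∩ B = 10:05 am–12:05 pm.
Total: 2 h.

2 h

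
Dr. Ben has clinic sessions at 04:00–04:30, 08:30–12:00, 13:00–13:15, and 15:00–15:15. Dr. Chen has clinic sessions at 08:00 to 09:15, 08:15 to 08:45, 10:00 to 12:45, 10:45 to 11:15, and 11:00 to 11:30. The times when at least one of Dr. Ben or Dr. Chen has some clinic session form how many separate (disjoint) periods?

4

B, merged: 08:00–09:15, 10:00–12:45.
A ∪ B = 04:00–04:30, 08:00–12:45, 13:00–13:15, 15:00–15:15.
That is 4 disjoint pieces.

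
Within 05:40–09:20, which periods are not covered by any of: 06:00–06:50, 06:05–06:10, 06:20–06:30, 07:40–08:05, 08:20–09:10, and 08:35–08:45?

Covered (merged): 06:00-06:50, 07:40-08:05, 08:20-09:10.
Gaps within 05:40-09:20: 05:40-06:00, 06:50-07:40, 08:05-08:20, 09:10-09:20.

05:40-06:00, 06:50-07:40, 08:05-08:20, 09:10-09:20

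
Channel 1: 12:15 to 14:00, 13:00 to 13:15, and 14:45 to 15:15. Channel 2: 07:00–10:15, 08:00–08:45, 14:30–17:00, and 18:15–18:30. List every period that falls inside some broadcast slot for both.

First set merges to 12:15-14:00, 14:45-15:15.
Second set merges to 07:00-10:15, 14:30-17:00, 18:15-18:30.
12:15-14:00 falls entirely outside B.
14:45-15:15 overlaps B on 14:45-15:15.

14:45-15:15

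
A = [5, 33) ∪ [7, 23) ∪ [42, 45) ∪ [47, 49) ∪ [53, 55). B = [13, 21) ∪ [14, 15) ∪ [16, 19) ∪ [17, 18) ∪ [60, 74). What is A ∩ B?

[13, 21)

Merge the first list: [5, 33), [42, 45), [47, 49), [53, 55).
Merge the second list: [13, 21), [60, 74).
[5, 33) overlaps B on [13, 21).
[42, 45) falls entirely outside B.
[47, 49) falls entirely outside B.
[53, 55) falls entirely outside B.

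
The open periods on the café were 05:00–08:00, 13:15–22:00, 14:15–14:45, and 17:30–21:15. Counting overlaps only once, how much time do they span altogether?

Merged: 05:00–08:00, 13:15–22:00.
Lengths: 3 h + 8 h 45 min = 11 h 45 min.

11 h 45 min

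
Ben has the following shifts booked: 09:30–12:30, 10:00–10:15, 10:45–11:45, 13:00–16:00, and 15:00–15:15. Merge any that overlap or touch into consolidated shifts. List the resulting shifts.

09:30-12:30, 13:00-16:00

10:00-10:15 overlaps/touches 09:30-12:30 → extend to 09:30-12:30.
10:45-11:45 overlaps/touches 09:30-12:30 → extend to 09:30-12:30.
13:00-16:00 is disjoint → start new block.
15:00-15:15 overlaps/touches 13:00-16:00 → extend to 13:00-16:00.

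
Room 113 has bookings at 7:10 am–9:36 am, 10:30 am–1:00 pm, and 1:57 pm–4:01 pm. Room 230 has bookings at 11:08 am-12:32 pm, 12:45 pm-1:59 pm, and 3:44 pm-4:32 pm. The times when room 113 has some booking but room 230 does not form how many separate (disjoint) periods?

A \ B = 7:10 am–9:36 am, 10:30 am–11:08 am, 12:32 pm–12:45 pm, 1:59 pm–3:44 pm.
That is 4 disjoint pieces.

4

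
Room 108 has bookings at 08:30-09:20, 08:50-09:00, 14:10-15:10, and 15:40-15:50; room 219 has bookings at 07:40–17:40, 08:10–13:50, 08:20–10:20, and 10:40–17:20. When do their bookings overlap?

Merge the first list: 08:30–09:20, 14:10–15:10, 15:40–15:50.
Merge the second list: 07:40–17:40.
08:30–09:20 meets the second set on 08:30–09:20.
14:10–15:10 meets the second set on 14:10–15:10.
15:40–15:50 meets the second set on 15:40–15:50.

08:30–09:20, 14:10–15:10, 15:40–15:50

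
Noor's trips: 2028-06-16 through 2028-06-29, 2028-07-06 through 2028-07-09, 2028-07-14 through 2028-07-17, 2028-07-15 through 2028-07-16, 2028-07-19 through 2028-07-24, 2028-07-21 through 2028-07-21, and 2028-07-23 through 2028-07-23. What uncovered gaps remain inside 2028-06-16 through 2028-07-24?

2028-06-30 through 2028-07-05, 2028-07-10 through 2028-07-13, 2028-07-18 through 2028-07-18

Covered (merged): 2028-06-16 through 2028-06-29, 2028-07-06 through 2028-07-09, 2028-07-14 through 2028-07-17, 2028-07-19 through 2028-07-24.
Gaps within 2028-06-16 through 2028-07-24: 2028-06-30 through 2028-07-05, 2028-07-10 through 2028-07-13, 2028-07-18 through 2028-07-18.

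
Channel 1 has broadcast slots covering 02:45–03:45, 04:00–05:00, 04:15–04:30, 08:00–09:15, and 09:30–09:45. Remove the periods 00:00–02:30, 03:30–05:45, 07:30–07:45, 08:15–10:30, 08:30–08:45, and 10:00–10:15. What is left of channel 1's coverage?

02:45–03:30, 08:00–08:15

First set merges to 02:45–03:45, 04:00–05:00, 08:00–09:15, 09:30–09:45.
Second set merges to 00:00–02:30, 03:30–05:45, 07:30–07:45, 08:15–10:30.
02:45–03:45 \ B = 02:45–03:30.
04:00–05:00: entirely removed.
08:00–09:15 \ B = 08:00–08:15.
09:30–09:45: entirely removed.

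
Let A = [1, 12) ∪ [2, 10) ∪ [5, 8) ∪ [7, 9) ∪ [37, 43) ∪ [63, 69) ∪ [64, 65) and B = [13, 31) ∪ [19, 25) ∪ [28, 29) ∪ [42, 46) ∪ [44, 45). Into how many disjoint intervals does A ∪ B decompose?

4

First set merges to [1, 12), [37, 43), [63, 69).
Second set merges to [13, 31), [42, 46).
A ∪ B = [1, 12), [13, 31), [37, 46), [63, 69).
That is 4 disjoint pieces.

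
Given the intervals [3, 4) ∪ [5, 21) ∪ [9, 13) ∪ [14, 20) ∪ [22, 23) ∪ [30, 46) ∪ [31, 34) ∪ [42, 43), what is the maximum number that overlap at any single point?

Sweep endpoints in order; track running count of active intervals.
Peak of 2 reached at 9.

2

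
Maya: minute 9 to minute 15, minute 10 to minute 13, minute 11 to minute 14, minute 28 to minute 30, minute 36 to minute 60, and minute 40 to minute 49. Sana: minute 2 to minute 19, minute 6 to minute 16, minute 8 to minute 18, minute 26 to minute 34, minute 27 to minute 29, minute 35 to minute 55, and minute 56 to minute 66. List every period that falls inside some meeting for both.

Merge the first list: minute 9 to minute 15, minute 28 to minute 30, minute 36 to minute 60.
Merge the second list: minute 2 to minute 19, minute 26 to minute 34, minute 35 to minute 55, minute 56 to minute 66.
minute 9 to minute 15 meets the second set on minute 9 to minute 15.
minute 28 to minute 30 meets the second set on minute 28 to minute 30.
minute 36 to minute 60 meets the second set on minute 36 to minute 55, minute 56 to minute 60.

minute 9 to minute 15, minute 28 to minute 30, minute 36 to minute 55, minute 56 to minute 60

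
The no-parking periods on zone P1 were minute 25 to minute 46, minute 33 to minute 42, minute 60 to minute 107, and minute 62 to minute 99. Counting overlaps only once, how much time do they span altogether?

Merged: minute 25 to minute 46, minute 60 to minute 107.
Lengths: 21 minutes + 47 minutes = 68 minutes.

68 minutes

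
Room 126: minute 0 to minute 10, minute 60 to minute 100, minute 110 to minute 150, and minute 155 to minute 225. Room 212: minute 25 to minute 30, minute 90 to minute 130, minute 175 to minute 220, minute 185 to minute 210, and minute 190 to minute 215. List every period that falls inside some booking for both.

minute 90 to minute 100, minute 110 to minute 130, minute 175 to minute 220

B, merged: minute 25 to minute 30, minute 90 to minute 130, minute 175 to minute 220.
minute 0 to minute 10 falls entirely outside B.
minute 60 to minute 100 overlaps B on minute 90 to minute 100.
minute 110 to minute 150 overlaps B on minute 110 to minute 130.
minute 155 to minute 225 overlaps B on minute 175 to minute 220.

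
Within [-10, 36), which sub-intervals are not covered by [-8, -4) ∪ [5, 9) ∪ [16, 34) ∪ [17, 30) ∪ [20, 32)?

[-10, -8) ∪ [-4, 5) ∪ [9, 16) ∪ [34, 36)

Covered (merged): [-8, -4), [5, 9), [16, 34).
Uncovered inside [-10, 36): [-10, -8), [-4, 5), [9, 16), [34, 36).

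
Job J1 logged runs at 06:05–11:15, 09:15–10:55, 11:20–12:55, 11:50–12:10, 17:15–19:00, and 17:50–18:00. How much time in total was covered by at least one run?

Merged: 06:05-11:15, 11:20-12:55, 17:15-19:00.
Lengths: 5 h 10 min + 1 h 35 min + 1 h 45 min = 8 h 30 min.

8 h 30 min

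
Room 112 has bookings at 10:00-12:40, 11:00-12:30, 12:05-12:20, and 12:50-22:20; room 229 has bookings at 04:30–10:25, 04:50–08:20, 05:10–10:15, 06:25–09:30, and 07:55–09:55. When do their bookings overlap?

A, merged: 10:00–12:40, 12:50–22:20.
B, merged: 04:30–10:25.
10:00–12:40 meets the second set on 10:00–10:25.
12:50–22:20: no overlap with the second set.

10:00–10:25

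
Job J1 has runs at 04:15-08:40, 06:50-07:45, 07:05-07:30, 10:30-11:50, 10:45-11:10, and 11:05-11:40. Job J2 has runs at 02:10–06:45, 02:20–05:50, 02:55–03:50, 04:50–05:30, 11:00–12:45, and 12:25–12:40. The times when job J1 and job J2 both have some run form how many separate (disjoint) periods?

2

First set merges to 04:15–08:40, 10:30–11:50.
Second set merges to 02:10–06:45, 11:00–12:45.
A ∩ B = 04:15–06:45, 11:00–11:50.
That is 2 disjoint pieces.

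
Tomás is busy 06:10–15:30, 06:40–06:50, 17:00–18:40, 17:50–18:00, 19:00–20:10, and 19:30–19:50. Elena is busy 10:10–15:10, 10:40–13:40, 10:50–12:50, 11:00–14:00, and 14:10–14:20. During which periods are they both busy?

A, merged: 06:10-15:30, 17:00-18:40, 19:00-20:10.
B, merged: 10:10-15:10.
06:10-15:30 overlaps B on 10:10-15:10.
17:00-18:40 falls entirely outside B.
19:00-20:10 falls entirely outside B.

10:10-15:10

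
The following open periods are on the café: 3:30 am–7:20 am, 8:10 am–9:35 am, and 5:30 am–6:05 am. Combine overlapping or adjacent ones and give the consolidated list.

3:30 am–7:20 am, 8:10 am–9:35 am

Sort by start: 3:30 am–7:20 am, 5:30 am–6:05 am, 8:10 am–9:35 am.
5:30 am–6:05 am overlaps/touches 3:30 am–7:20 am → extend to 3:30 am–7:20 am.
8:10 am–9:35 am is disjoint → start new block.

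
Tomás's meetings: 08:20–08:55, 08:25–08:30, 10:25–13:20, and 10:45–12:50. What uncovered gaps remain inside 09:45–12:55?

The merged coverage is 08:20–08:55, 10:25–13:20.
Gaps within 09:45–12:55: 09:45–10:25.

09:45–10:25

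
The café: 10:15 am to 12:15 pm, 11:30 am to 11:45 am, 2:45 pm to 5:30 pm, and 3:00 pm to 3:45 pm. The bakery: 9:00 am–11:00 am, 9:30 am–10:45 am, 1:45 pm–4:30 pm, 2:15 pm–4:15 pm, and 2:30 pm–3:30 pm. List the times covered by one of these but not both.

9:00 am-10:15 am, 11:00 am-12:15 pm, 1:45 pm-2:45 pm, 4:30 pm-5:30 pm

A, merged: 10:15 am-12:15 pm, 2:45 pm-5:30 pm.
B, merged: 9:00 am-11:00 am, 1:45 pm-4:30 pm.
A but not B: 11:00 am-12:15 pm, 4:30 pm-5:30 pm.
B but not A: 9:00 am-10:15 am, 1:45 pm-2:45 pm.
Combining gives A △ B.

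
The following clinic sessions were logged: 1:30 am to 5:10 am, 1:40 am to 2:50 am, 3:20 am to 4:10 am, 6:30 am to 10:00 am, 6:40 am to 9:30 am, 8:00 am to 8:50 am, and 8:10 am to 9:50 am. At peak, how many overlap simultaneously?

Walk the sorted start/end points keeping a running depth.
The depth first hits 4 at 8:10 am.

4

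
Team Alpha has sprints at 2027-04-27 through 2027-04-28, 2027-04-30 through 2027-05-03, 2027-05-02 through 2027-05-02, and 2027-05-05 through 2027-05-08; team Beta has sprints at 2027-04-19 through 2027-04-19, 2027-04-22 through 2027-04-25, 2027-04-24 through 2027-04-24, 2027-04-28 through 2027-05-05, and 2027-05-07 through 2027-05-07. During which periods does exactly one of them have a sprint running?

2027-04-19 through 2027-04-19, 2027-04-22 through 2027-04-25, 2027-04-27 through 2027-04-27, 2027-04-29 through 2027-04-29, 2027-05-04 through 2027-05-04, 2027-05-06 through 2027-05-06, 2027-05-08 through 2027-05-08

First set merges to 2027-04-27 through 2027-04-28, 2027-04-30 through 2027-05-03, 2027-05-05 through 2027-05-08.
Second set merges to 2027-04-19 through 2027-04-19, 2027-04-22 through 2027-04-25, 2027-04-28 through 2027-05-05, 2027-05-07 through 2027-05-07.
Only in the first: 2027-04-27 through 2027-04-27, 2027-05-06 through 2027-05-06, 2027-05-08 through 2027-05-08.
Only in the second: 2027-04-19 through 2027-04-19, 2027-04-22 through 2027-04-25, 2027-04-29 through 2027-04-29, 2027-05-04 through 2027-05-04.
Together these are the periods covered by exactly one.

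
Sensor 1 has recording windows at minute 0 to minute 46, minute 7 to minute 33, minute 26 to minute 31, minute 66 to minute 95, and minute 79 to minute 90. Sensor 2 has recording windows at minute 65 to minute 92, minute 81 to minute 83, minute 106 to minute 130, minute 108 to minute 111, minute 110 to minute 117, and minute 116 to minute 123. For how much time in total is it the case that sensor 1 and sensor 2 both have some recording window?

26 minutes

First set merges to minute 0 to minute 46, minute 66 to minute 95.
Second set merges to minute 65 to minute 92, minute 106 to minute 130.
A ∩ B = minute 66 to minute 92.
Total: 26 minutes.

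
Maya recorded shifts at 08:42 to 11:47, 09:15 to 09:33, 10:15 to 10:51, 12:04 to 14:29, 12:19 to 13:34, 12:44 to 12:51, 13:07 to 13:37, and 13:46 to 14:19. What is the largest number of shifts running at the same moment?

3

Sweep endpoints in order; track running count of active intervals.
Peak of 3 reached at 12:44.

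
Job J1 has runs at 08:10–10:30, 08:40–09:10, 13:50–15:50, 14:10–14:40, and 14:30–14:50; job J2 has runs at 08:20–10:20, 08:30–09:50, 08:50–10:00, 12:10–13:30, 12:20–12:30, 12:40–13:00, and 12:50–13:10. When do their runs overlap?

08:20–10:20

A, merged: 08:10–10:30, 13:50–15:50.
B, merged: 08:20–10:20, 12:10–13:30.
08:10–10:30 ∩ B → 08:20–10:20.
13:50–15:50 meets no B interval.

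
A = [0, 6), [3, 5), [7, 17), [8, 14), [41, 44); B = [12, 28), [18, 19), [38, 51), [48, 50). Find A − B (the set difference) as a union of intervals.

First set merges to [0, 6), [7, 17), [41, 44).
Second set merges to [12, 28), [38, 51).
[0, 6): nothing removed.
[7, 17) \ B = [7, 12).
[41, 44): entirely removed.

[0, 6) ∪ [7, 12)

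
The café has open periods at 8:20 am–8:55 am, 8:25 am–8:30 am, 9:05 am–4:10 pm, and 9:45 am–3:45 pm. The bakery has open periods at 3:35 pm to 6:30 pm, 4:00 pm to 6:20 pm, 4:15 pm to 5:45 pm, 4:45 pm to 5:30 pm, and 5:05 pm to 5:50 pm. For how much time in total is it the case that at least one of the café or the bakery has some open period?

A, merged: 8:20 am–8:55 am, 9:05 am–4:10 pm.
B, merged: 3:35 pm–6:30 pm.
A ∪ B = 8:20 am–8:55 am, 9:05 am–6:30 pm.
Total: 35 min + 9 h 25 min = 10 h.

10 h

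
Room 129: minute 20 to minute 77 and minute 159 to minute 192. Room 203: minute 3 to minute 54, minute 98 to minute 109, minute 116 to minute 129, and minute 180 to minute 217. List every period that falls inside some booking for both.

minute 20 to minute 54, minute 180 to minute 192

minute 20 to minute 77 meets the second set on minute 20 to minute 54.
minute 159 to minute 192 meets the second set on minute 180 to minute 192.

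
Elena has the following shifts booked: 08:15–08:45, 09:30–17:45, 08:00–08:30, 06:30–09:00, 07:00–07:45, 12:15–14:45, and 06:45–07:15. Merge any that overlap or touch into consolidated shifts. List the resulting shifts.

Sort by start: 06:30–09:00, 06:45–07:15, 07:00–07:45, 08:00–08:30, 08:15–08:45, 09:30–17:45, 12:15–14:45.
06:45–07:15 overlaps/touches 06:30–09:00 → extend to 06:30–09:00.
07:00–07:45 overlaps/touches 06:30–09:00 → extend to 06:30–09:00.
08:00–08:30 overlaps/touches 06:30–09:00 → extend to 06:30–09:00.
08:15–08:45 overlaps/touches 06:30–09:00 → extend to 06:30–09:00.
09:30–17:45 is disjoint → start new block.
12:15–14:45 overlaps/touches 09:30–17:45 → extend to 09:30–17:45.

06:30–09:00, 09:30–17:45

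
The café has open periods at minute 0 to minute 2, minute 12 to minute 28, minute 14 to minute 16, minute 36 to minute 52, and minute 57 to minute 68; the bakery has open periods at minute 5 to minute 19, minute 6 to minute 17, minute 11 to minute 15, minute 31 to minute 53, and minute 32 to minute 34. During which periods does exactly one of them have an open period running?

First set merges to minute 0 to minute 2, minute 12 to minute 28, minute 36 to minute 52, minute 57 to minute 68.
Second set merges to minute 5 to minute 19, minute 31 to minute 53.
A \ B = minute 0 to minute 2, minute 19 to minute 28, minute 57 to minute 68.
B \ A = minute 5 to minute 12, minute 31 to minute 36, minute 52 to minute 53.
Union of the two gives the symmetric difference.

minute 0 to minute 2, minute 5 to minute 12, minute 19 to minute 28, minute 31 to minute 36, minute 52 to minute 53, minute 57 to minute 68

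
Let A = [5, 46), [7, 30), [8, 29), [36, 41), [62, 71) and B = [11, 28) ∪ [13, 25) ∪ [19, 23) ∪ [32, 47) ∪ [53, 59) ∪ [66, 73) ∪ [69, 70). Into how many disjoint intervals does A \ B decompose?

3

Merge the first list: [5, 46), [62, 71).
Merge the second list: [11, 28), [32, 47), [53, 59), [66, 73).
A \ B = [5, 11), [28, 32), [62, 66).
That is 3 disjoint pieces.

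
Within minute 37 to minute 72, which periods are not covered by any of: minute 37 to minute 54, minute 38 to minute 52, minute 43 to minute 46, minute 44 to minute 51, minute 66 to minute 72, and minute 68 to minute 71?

The merged coverage is minute 37 to minute 54, minute 66 to minute 72.
Complement within minute 37 to minute 72: minute 54 to minute 66.

minute 54 to minute 66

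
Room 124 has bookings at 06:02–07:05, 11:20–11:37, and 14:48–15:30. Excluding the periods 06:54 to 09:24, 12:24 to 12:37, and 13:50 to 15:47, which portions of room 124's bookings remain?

06:02-07:05 minus B → 06:02-06:54.
11:20-11:37: no B overlap → unchanged.
14:48-15:30: fully covered by B → removed.

06:02-06:54, 11:20-11:37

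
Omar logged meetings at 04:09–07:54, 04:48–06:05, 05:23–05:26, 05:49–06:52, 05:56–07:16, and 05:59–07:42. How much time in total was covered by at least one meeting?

3 h 45 min

Merged: 04:09–07:54.
Length: 3 h 45 min.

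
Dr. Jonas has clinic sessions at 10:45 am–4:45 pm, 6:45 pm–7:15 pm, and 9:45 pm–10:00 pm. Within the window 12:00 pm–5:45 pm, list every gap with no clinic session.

After merging, the occupied span is 10:45 am-4:45 pm, 6:45 pm-7:15 pm, 9:45 pm-10:00 pm.
Complement within 12:00 pm-5:45 pm: 4:45 pm-5:45 pm.

4:45 pm-5:45 pm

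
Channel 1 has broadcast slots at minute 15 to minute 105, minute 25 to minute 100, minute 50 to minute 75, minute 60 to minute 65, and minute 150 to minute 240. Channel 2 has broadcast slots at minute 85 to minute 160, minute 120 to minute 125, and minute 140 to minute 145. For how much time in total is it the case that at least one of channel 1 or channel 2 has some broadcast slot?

First set merges to minute 15 to minute 105, minute 150 to minute 240.
Second set merges to minute 85 to minute 160.
A ∪ B = minute 15 to minute 240.
Total: 225 minutes.

225 minutes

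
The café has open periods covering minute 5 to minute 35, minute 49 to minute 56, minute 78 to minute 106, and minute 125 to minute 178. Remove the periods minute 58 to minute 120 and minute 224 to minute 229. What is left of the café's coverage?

minute 5 to minute 35: nothing removed.
minute 49 to minute 56: nothing removed.
minute 78 to minute 106: entirely removed.
minute 125 to minute 178: nothing removed.

minute 5 to minute 35, minute 49 to minute 56, minute 125 to minute 178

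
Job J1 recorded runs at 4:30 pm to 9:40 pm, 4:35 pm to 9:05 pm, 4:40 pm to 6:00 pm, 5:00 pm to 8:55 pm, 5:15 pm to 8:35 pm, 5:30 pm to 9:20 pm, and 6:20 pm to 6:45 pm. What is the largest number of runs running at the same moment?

6

Walk the sorted start/end points keeping a running depth.
The depth first hits 6 at 5:30 pm.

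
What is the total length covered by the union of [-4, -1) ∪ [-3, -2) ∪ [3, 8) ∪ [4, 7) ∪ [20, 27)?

15

Merged: [-4, -1), [3, 8), [20, 27).
Lengths: 3 + 5 + 7 = 15.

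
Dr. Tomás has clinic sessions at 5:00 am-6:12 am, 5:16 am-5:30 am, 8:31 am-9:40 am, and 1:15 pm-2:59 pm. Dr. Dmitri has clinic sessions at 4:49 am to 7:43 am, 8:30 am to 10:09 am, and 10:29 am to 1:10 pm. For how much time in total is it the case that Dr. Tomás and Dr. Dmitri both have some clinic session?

First set merges to 5:00 am-6:12 am, 8:31 am-9:40 am, 1:15 pm-2:59 pm.
A ∩ B = 5:00 am-6:12 am, 8:31 am-9:40 am.
Total: 1 h 12 min + 1 h 9 min = 2 h 21 min.

2 h 21 min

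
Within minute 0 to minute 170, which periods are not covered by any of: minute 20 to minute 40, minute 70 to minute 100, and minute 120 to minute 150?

minute 0 to minute 20, minute 40 to minute 70, minute 100 to minute 120, minute 150 to minute 170

Covered (merged): minute 20 to minute 40, minute 70 to minute 100, minute 120 to minute 150.
Complement within minute 0 to minute 170: minute 0 to minute 20, minute 40 to minute 70, minute 100 to minute 120, minute 150 to minute 170.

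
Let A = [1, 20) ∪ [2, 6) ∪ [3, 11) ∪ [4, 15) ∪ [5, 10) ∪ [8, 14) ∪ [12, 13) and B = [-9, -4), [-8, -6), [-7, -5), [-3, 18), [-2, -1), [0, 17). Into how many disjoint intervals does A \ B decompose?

1

Merge the first list: [1, 20).
Merge the second list: [-9, -4), [-3, 18).
A \ B = [18, 20).
That is 1 disjoint piece.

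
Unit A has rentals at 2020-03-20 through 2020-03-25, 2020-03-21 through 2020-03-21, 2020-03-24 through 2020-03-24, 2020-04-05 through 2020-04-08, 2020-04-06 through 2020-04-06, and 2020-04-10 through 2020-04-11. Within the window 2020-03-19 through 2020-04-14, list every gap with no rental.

2020-03-19 through 2020-03-19, 2020-03-26 through 2020-04-04, 2020-04-09 through 2020-04-09, 2020-04-12 through 2020-04-14

After merging, the occupied span is 2020-03-20 through 2020-03-25, 2020-04-05 through 2020-04-08, 2020-04-10 through 2020-04-11.
Complement within 2020-03-19 through 2020-04-14: 2020-03-19 through 2020-03-19, 2020-03-26 through 2020-04-04, 2020-04-09 through 2020-04-09, 2020-04-12 through 2020-04-14.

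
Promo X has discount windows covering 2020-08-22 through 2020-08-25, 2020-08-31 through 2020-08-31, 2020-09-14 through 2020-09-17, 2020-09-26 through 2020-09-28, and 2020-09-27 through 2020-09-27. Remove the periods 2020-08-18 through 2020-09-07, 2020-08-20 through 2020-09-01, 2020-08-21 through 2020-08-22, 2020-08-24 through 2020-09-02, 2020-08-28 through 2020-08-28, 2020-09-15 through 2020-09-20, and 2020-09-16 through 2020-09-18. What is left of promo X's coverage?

2020-09-14 through 2020-09-14, 2020-09-26 through 2020-09-28

First set merges to 2020-08-22 through 2020-08-25, 2020-08-31 through 2020-08-31, 2020-09-14 through 2020-09-17, 2020-09-26 through 2020-09-28.
Second set merges to 2020-08-18 through 2020-09-07, 2020-09-15 through 2020-09-20.
2020-08-22 through 2020-08-25: entirely removed.
2020-08-31 through 2020-08-31: entirely removed.
2020-09-14 through 2020-09-17 \ B = 2020-09-14 through 2020-09-14.
2020-09-26 through 2020-09-28: nothing removed.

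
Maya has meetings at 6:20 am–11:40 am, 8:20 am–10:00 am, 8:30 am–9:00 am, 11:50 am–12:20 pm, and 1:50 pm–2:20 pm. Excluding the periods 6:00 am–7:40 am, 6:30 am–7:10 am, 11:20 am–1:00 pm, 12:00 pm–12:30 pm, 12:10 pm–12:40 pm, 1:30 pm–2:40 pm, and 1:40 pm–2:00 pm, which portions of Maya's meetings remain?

7:40 am-11:20 am

First set merges to 6:20 am-11:40 am, 11:50 am-12:20 pm, 1:50 pm-2:20 pm.
Second set merges to 6:00 am-7:40 am, 11:20 am-1:00 pm, 1:30 pm-2:40 pm.
6:20 am-11:40 am with B removed leaves 7:40 am-11:20 am.
11:50 am-12:20 pm lies entirely inside B → drops out.
1:50 pm-2:20 pm lies entirely inside B → drops out.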